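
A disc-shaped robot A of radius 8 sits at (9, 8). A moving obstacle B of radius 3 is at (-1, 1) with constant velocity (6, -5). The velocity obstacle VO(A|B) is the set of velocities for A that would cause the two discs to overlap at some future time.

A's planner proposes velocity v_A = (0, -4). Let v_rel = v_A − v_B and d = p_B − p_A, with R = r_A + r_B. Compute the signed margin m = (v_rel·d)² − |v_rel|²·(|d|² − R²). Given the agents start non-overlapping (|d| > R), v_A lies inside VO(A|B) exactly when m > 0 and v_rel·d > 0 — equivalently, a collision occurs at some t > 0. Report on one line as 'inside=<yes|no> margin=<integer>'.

d = (-10, -7),  |d|² = 149;  R = 8+3 = 11,  c = 149−11² = 28
v_rel = (-6, 1),  |v_rel|² = 37;  v_rel·d = (-6)·(-10) + (1)·(-7) = 53
37·t² − 106·t + 28 = 0  ⇒  m = 53² − 37·28 = 1773
m = 1773 > 0,  v_rel·d = 53 > 0  ⇒  inside

inside=yes margin=1773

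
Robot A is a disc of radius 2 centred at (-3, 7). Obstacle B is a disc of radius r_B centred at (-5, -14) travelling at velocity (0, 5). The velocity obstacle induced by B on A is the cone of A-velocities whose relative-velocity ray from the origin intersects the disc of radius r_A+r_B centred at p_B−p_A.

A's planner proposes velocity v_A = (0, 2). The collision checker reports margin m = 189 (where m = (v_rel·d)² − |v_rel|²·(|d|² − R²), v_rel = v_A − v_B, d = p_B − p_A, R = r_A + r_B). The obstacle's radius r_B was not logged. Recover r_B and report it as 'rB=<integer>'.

m = 189
d = (-2, -21);  v_rel = (0, -3),  |v_rel|² = 9
v_rel×d = (0)·(-21) − (-3)·(-2) = -6
since m = R²·9 − (-6)²:  R² = (36 + 189) / 9 = 25
R = √25 = 5  ⇒  r_B = 5 − 2 = 3

rB=3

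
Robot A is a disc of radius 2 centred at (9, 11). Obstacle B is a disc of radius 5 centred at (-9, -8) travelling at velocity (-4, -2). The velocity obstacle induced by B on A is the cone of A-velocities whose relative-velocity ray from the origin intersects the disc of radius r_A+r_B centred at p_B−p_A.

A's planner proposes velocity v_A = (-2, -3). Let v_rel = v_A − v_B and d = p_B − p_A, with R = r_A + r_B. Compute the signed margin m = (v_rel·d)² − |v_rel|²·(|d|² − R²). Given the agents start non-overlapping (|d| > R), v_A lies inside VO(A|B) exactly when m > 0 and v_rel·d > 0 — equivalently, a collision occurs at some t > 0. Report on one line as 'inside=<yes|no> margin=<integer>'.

d = (-18, -19),  |d|² = 685;  R = 2+5 = 7,  c = 685−7² = 636
v_rel = (2, -1),  |v_rel|² = 5;  v_rel·d = (2)·(-18) + (-1)·(-19) = -17
5·t² + 34·t + 636 = 0  ⇒  m = (-17)² − 5·636 = -2891
m = -2891 < 0,  v_rel·d = -17 < 0  ⇒  outside

inside=no margin=-2891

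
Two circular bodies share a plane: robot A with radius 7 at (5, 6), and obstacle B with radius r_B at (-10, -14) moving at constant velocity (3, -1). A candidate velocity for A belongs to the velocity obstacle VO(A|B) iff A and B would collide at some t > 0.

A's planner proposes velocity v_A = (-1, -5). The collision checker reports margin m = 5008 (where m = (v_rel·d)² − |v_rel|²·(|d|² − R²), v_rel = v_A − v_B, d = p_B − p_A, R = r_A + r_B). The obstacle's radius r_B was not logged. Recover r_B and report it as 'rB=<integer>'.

m = 5008
d = (-15, -20);  v_rel = (-4, -4),  |v_rel|² = 32
v_rel×d = (-4)·(-20) − (-4)·(-15) = 20
since m = R²·32 − 20²:  R² = (400 + 5008) / 32 = 169
R = √169 = 13  ⇒  r_B = 13 − 7 = 6

rB=6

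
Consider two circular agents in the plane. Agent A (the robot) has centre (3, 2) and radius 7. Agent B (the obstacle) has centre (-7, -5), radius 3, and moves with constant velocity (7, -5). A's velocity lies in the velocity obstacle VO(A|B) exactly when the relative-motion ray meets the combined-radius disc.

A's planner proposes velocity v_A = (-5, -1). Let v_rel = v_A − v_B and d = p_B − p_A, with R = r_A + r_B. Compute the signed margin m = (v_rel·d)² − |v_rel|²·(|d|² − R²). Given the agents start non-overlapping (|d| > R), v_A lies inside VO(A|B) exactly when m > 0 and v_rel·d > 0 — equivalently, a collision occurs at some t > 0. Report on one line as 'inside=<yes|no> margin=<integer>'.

d = (-10, -7),  |d|² = 149;  R = 7+3 = 10,  c = 149−10² = 49
v_rel = (-12, 4),  |v_rel|² = 160;  v_rel·d = (-12)·(-10) + (4)·(-7) = 92
160·t² − 184·t + 49 = 0  ⇒  m = 92² − 160·49 = 624
m = 624 > 0,  v_rel·d = 92 > 0  ⇒  inside

inside=yes margin=624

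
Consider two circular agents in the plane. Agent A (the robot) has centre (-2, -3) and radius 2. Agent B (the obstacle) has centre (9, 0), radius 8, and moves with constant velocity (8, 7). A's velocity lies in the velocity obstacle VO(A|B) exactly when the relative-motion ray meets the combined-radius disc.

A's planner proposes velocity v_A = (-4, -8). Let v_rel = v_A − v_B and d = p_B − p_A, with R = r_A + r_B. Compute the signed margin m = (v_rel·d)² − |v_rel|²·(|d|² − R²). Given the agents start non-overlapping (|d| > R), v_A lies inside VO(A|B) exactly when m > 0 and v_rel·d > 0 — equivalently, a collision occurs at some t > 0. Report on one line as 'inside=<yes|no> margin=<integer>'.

d = (11, 3),  |d|² = 130;  R = 2+8 = 10,  c = 130−10² = 30
v_rel = (-12, -15),  |v_rel|² = 369;  v_rel·d = (-12)·(11) + (-15)·(3) = -177
369·t² + 354·t + 30 = 0  ⇒  m = (-177)² − 369·30 = 20259
m = 20259 > 0,  v_rel·d = -177 < 0  ⇒  outside

inside=no margin=20259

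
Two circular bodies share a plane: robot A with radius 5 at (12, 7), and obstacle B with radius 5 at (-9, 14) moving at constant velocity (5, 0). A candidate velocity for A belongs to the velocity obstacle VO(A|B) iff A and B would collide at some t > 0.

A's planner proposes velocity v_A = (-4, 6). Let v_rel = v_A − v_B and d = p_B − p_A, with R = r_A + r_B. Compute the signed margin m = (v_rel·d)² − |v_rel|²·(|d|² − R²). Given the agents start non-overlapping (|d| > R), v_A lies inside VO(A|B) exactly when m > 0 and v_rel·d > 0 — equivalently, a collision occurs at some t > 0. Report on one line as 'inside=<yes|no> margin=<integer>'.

d = (-21, 7),  |d|² = 490;  R = 5+5 = 10,  c = 490−10² = 390
v_rel = (-9, 6),  |v_rel|² = 117;  v_rel·d = (-9)·(-21) + (6)·(7) = 231
117·t² − 462·t + 390 = 0  ⇒  m = 231² − 117·390 = 7731
m = 7731 > 0,  v_rel·d = 231 > 0  ⇒  inside

inside=yes margin=7731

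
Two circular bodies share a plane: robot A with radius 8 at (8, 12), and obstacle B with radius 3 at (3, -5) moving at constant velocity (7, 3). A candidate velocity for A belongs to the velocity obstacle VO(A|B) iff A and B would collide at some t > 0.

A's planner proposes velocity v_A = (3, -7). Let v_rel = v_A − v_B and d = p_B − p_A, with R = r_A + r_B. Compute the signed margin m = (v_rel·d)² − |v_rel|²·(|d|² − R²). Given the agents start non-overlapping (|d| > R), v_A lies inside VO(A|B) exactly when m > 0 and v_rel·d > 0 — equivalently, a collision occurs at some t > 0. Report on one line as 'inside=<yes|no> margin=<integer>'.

d = (-5, -17),  |d|² = 314;  R = 8+3 = 11,  c = 314−11² = 193
v_rel = (-4, -10),  |v_rel|² = 116;  v_rel·d = (-4)·(-5) + (-10)·(-17) = 190
116·t² − 380·t + 193 = 0  ⇒  m = 190² − 116·193 = 13712
m = 13712 > 0,  v_rel·d = 190 > 0  ⇒  inside

inside=yes margin=13712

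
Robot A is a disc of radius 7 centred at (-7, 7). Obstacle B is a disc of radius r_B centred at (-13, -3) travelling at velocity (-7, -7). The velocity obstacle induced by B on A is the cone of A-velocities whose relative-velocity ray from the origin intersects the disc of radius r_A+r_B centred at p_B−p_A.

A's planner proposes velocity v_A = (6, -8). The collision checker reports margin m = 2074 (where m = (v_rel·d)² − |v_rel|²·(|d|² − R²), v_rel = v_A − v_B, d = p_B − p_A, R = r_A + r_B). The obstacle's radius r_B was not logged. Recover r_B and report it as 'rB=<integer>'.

m = 2074
d = (-6, -10);  v_rel = (13, -1),  |v_rel|² = 170
v_rel×d = (13)·(-10) − (-1)·(-6) = -136
since m = R²·170 − (-136)²:  R² = (18496 + 2074) / 170 = 121
R = √121 = 11  ⇒  r_B = 11 − 7 = 4

rB=4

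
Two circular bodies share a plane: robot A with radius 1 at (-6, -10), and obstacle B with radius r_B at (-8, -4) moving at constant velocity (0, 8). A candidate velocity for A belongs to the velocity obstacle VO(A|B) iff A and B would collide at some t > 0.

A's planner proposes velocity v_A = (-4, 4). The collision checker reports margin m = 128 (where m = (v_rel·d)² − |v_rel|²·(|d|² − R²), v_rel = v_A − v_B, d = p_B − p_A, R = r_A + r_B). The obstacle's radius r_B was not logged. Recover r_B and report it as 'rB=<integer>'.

m = 128
d = (-2, 6);  v_rel = (-4, -4),  |v_rel|² = 32
v_rel×d = (-4)·(6) − (-4)·(-2) = -32
since m = R²·32 − (-32)²:  R² = (1024 + 128) / 32 = 36
R = √36 = 6  ⇒  r_B = 6 − 1 = 5

rB=5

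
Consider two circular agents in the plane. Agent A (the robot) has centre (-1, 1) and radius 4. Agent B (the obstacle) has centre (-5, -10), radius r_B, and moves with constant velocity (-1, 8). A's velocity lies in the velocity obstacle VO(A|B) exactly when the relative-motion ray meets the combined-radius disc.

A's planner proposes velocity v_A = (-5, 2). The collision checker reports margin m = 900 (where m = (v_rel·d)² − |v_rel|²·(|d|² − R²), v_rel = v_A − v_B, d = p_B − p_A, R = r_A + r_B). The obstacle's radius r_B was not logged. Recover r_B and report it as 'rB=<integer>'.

m = 900
d = (-4, -11);  v_rel = (-4, -6),  |v_rel|² = 52
v_rel×d = (-4)·(-11) − (-6)·(-4) = 20
since m = R²·52 − 20²:  R² = (400 + 900) / 52 = 25
R = √25 = 5  ⇒  r_B = 5 − 4 = 1

rB=1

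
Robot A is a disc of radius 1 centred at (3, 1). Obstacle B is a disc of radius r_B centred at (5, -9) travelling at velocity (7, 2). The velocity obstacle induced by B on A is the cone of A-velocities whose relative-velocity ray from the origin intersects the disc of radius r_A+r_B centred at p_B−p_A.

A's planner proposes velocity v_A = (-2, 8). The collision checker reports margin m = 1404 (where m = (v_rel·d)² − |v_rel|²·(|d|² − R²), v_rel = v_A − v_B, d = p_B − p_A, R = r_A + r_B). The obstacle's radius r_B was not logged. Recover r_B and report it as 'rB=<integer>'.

m = 1404
d = (2, -10);  v_rel = (-9, 6),  |v_rel|² = 117
v_rel×d = (-9)·(-10) − (6)·(2) = 78
since m = R²·117 − 78²:  R² = (6084 + 1404) / 117 = 64
R = √64 = 8  ⇒  r_B = 8 − 1 = 7

rB=7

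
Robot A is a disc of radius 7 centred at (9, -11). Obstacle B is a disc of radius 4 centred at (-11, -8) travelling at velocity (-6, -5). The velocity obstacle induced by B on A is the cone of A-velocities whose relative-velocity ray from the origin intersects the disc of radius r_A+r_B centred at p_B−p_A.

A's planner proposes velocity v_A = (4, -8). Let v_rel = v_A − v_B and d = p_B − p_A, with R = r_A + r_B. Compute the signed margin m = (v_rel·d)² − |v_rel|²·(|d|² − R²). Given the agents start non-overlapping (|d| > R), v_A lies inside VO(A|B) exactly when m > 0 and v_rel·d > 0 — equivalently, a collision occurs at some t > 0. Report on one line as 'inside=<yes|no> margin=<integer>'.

d = (-20, 3),  |d|² = 409;  R = 7+4 = 11,  c = 409−11² = 288
v_rel = (10, -3),  |v_rel|² = 109;  v_rel·d = (10)·(-20) + (-3)·(3) = -209
109·t² + 418·t + 288 = 0  ⇒  m = (-209)² − 109·288 = 12289
m = 12289 > 0,  v_rel·d = -209 < 0  ⇒  outside

inside=no margin=12289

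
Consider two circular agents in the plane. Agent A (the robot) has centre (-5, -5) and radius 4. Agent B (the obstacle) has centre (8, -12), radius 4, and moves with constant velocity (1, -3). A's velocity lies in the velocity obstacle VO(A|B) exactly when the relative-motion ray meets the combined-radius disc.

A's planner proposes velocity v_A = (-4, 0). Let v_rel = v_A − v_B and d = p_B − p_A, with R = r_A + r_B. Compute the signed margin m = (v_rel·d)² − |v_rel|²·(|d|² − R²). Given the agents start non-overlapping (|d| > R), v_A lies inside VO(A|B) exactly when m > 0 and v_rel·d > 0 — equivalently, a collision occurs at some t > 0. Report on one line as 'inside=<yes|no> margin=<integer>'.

d = (13, -7),  |d|² = 218;  R = 4+4 = 8,  c = 218−8² = 154
v_rel = (-5, 3),  |v_rel|² = 34;  v_rel·d = (-5)·(13) + (3)·(-7) = -86
34·t² + 172·t + 154 = 0  ⇒  m = (-86)² − 34·154 = 2160
m = 2160 > 0,  v_rel·d = -86 < 0  ⇒  outside

inside=no margin=2160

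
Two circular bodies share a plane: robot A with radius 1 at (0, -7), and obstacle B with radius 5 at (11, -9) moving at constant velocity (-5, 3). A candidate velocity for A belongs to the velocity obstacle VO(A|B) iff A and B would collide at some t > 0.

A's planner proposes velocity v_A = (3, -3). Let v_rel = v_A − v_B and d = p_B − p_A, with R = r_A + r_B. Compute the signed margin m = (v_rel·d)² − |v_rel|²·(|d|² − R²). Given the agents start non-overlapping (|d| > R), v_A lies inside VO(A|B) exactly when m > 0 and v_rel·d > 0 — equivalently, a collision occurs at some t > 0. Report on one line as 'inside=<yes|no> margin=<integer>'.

d = (11, -2),  |d|² = 125;  R = 1+5 = 6,  c = 125−6² = 89
v_rel = (8, -6),  |v_rel|² = 100;  v_rel·d = (8)·(11) + (-6)·(-2) = 100
100·t² − 200·t + 89 = 0  ⇒  m = 100² − 100·89 = 1100
m = 1100 > 0,  v_rel·d = 100 > 0  ⇒  inside

inside=yes margin=1100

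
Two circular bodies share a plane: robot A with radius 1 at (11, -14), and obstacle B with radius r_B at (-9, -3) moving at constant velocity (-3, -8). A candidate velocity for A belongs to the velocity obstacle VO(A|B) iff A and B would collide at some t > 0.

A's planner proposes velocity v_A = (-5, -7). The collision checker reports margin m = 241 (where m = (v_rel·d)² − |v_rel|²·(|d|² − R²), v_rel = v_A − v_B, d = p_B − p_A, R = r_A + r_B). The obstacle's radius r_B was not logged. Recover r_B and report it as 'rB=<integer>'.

m = 241
d = (-20, 11);  v_rel = (-2, 1),  |v_rel|² = 5
v_rel×d = (-2)·(11) − (1)·(-20) = -2
since m = R²·5 − (-2)²:  R² = (4 + 241) / 5 = 49
R = √49 = 7  ⇒  r_B = 7 − 1 = 6

rB=6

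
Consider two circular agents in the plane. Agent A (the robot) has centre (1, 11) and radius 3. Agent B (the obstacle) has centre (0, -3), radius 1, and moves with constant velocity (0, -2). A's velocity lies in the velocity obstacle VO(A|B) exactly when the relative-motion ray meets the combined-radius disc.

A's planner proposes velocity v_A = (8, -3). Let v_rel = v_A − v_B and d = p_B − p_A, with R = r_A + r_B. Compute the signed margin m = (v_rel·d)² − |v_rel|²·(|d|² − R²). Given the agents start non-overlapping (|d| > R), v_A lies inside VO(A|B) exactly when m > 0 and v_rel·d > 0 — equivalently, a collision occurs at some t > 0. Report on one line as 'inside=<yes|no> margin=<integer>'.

d = (-1, -14),  |d|² = 197;  R = 3+1 = 4,  c = 197−4² = 181
v_rel = (8, -1),  |v_rel|² = 65;  v_rel·d = (8)·(-1) + (-1)·(-14) = 6
65·t² − 12·t + 181 = 0  ⇒  m = 6² − 65·181 = -11729
m = -11729 < 0,  v_rel·d = 6 > 0  ⇒  outside

inside=no margin=-11729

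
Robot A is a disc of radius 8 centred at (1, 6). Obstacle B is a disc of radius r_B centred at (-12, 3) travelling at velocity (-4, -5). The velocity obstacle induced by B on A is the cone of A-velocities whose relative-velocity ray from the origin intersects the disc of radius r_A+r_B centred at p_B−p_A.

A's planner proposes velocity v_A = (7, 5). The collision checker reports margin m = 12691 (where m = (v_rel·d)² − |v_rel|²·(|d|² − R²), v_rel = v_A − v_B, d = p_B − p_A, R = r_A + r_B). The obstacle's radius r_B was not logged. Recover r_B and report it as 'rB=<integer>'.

m = 12691
d = (-13, -3);  v_rel = (11, 10),  |v_rel|² = 221
v_rel×d = (11)·(-3) − (10)·(-13) = 97
since m = R²·221 − 97²:  R² = (9409 + 12691) / 221 = 100
R = √100 = 10  ⇒  r_B = 10 − 8 = 2

rB=2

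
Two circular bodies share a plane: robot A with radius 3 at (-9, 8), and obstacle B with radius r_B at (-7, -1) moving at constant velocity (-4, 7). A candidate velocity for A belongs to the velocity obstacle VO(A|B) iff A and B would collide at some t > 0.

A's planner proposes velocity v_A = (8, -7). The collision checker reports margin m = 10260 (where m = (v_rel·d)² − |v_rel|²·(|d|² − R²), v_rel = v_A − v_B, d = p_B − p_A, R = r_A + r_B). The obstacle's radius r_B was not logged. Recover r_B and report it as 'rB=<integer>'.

m = 10260
d = (2, -9);  v_rel = (12, -14),  |v_rel|² = 340
v_rel×d = (12)·(-9) − (-14)·(2) = -80
since m = R²·340 − (-80)²:  R² = (6400 + 10260) / 340 = 49
R = √49 = 7  ⇒  r_B = 7 − 3 = 4

rB=4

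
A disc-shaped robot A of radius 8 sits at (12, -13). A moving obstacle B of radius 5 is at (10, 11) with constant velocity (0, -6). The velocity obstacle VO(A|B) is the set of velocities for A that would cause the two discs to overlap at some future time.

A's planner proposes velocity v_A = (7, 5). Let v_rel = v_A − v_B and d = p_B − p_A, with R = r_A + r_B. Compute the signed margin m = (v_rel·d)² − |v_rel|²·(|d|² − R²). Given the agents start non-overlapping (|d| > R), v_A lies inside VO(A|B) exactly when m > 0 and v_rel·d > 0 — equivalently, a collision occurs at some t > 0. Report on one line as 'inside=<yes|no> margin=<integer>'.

d = (-2, 24),  |d|² = 580;  R = 8+5 = 13,  c = 580−13² = 411
v_rel = (7, 11),  |v_rel|² = 170;  v_rel·d = (7)·(-2) + (11)·(24) = 250
170·t² − 500·t + 411 = 0  ⇒  m = 250² − 170·411 = -7370
m = -7370 < 0,  v_rel·d = 250 > 0  ⇒  outside

inside=no margin=-7370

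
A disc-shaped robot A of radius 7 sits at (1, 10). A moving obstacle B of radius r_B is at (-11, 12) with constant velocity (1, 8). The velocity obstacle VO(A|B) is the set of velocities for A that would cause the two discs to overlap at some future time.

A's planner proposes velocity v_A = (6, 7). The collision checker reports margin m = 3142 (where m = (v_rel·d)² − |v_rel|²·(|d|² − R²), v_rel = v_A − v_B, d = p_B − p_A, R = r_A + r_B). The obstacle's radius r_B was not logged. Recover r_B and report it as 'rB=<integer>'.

m = 3142
d = (-12, 2);  v_rel = (5, -1),  |v_rel|² = 26
v_rel×d = (5)·(2) − (-1)·(-12) = -2
since m = R²·26 − (-2)²:  R² = (4 + 3142) / 26 = 121
R = √121 = 11  ⇒  r_B = 11 − 7 = 4

rB=4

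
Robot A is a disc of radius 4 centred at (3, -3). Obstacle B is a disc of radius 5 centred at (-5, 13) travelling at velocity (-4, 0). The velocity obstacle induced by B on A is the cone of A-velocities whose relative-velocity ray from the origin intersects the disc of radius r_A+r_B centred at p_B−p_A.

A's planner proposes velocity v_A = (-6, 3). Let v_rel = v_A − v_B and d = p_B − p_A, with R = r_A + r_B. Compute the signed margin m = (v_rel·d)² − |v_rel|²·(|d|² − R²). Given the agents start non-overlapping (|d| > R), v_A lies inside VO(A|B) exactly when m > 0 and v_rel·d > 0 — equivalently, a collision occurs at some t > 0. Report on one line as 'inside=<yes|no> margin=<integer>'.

d = (-8, 16),  |d|² = 320;  R = 4+5 = 9,  c = 320−9² = 239
v_rel = (-2, 3),  |v_rel|² = 13;  v_rel·d = (-2)·(-8) + (3)·(16) = 64
13·t² − 128·t + 239 = 0  ⇒  m = 64² − 13·239 = 989
m = 989 > 0,  v_rel·d = 64 > 0  ⇒  inside

inside=yes margin=989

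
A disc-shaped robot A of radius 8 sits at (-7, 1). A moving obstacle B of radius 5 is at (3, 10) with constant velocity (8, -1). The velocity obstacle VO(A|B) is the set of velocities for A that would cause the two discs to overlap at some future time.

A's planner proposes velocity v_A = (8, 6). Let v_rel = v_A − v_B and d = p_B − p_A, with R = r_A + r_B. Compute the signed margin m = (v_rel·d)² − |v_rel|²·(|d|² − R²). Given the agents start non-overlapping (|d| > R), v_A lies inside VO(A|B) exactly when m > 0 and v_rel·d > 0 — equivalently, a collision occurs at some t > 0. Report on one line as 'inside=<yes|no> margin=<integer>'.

d = (10, 9),  |d|² = 181;  R = 8+5 = 13,  c = 181−13² = 12
v_rel = (0, 7),  |v_rel|² = 49;  v_rel·d = (0)·(10) + (7)·(9) = 63
49·t² − 126·t + 12 = 0  ⇒  m = 63² − 49·12 = 3381
m = 3381 > 0,  v_rel·d = 63 > 0  ⇒  inside

inside=yes margin=3381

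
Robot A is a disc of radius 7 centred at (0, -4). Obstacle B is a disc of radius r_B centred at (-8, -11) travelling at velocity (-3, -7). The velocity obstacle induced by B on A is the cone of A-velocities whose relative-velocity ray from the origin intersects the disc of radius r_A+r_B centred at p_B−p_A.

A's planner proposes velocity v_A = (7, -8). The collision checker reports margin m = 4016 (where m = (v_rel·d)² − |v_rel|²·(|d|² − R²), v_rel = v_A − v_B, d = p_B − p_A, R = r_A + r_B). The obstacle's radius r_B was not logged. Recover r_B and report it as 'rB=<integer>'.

m = 4016
d = (-8, -7);  v_rel = (10, -1),  |v_rel|² = 101
v_rel×d = (10)·(-7) − (-1)·(-8) = -78
since m = R²·101 − (-78)²:  R² = (6084 + 4016) / 101 = 100
R = √100 = 10  ⇒  r_B = 10 − 7 = 3

rB=3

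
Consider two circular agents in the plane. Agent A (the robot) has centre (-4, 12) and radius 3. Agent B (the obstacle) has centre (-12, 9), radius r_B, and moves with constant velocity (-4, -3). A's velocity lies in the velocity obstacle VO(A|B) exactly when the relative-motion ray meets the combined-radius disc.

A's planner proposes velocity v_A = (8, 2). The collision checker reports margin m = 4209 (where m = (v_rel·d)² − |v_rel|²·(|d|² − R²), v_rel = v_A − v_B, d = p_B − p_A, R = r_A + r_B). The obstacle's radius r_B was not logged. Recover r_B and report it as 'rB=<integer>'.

m = 4209
d = (-8, -3);  v_rel = (12, 5),  |v_rel|² = 169
v_rel×d = (12)·(-3) − (5)·(-8) = 4
since m = R²·169 − 4²:  R² = (16 + 4209) / 169 = 25
R = √25 = 5  ⇒  r_B = 5 − 3 = 2

rB=2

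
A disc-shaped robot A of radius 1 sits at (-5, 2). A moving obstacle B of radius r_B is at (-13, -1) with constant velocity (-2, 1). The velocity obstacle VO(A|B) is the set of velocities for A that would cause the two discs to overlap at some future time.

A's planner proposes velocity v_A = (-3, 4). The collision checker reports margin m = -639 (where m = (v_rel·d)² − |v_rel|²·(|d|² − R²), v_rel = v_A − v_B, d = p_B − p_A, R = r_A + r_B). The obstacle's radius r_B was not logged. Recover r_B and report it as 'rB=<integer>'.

m = -639
d = (-8, -3);  v_rel = (-1, 3),  |v_rel|² = 10
v_rel×d = (-1)·(-3) − (3)·(-8) = 27
since m = R²·10 − 27²:  R² = (729 + -639) / 10 = 9
R = √9 = 3  ⇒  r_B = 3 − 1 = 2

rB=2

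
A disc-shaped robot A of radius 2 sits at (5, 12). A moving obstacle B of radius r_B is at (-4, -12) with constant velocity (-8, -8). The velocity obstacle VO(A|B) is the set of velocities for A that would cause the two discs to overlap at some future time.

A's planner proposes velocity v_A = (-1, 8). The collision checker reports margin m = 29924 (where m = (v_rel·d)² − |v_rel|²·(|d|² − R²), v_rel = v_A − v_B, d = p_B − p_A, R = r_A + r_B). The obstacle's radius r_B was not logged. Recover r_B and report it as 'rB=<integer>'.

m = 29924
d = (-9, -24);  v_rel = (7, 16),  |v_rel|² = 305
v_rel×d = (7)·(-24) − (16)·(-9) = -24
since m = R²·305 − (-24)²:  R² = (576 + 29924) / 305 = 100
R = √100 = 10  ⇒  r_B = 10 − 2 = 8

rB=8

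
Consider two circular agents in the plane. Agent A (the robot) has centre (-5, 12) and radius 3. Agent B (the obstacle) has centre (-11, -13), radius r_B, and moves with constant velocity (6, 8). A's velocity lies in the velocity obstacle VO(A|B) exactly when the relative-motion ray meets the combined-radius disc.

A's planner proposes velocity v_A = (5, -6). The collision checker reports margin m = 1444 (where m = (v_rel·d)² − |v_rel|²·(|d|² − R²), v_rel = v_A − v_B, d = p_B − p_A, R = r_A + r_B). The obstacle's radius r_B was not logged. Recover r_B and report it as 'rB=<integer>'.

m = 1444
d = (-6, -25);  v_rel = (-1, -14),  |v_rel|² = 197
v_rel×d = (-1)·(-25) − (-14)·(-6) = -59
since m = R²·197 − (-59)²:  R² = (3481 + 1444) / 197 = 25
R = √25 = 5  ⇒  r_B = 5 − 3 = 2

rB=2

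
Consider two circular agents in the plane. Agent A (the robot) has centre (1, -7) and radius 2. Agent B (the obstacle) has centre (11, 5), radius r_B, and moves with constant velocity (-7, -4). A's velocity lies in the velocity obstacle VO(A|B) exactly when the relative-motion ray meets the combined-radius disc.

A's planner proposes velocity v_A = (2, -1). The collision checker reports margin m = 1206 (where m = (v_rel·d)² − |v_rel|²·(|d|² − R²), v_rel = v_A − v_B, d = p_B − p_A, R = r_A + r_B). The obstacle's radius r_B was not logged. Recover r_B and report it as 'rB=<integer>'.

m = 1206
d = (10, 12);  v_rel = (9, 3),  |v_rel|² = 90
v_rel×d = (9)·(12) − (3)·(10) = 78
since m = R²·90 − 78²:  R² = (6084 + 1206) / 90 = 81
R = √81 = 9  ⇒  r_B = 9 − 2 = 7

rB=7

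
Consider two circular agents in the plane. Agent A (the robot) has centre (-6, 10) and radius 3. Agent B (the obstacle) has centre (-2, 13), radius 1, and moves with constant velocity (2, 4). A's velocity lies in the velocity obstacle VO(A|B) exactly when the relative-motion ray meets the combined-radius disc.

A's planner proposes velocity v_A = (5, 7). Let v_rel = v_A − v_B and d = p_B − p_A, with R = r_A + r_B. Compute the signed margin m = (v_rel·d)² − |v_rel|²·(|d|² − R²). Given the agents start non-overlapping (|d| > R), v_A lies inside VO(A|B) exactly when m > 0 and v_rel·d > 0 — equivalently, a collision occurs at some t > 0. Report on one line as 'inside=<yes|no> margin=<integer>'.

d = (4, 3),  |d|² = 25;  R = 3+1 = 4,  c = 25−4² = 9
v_rel = (3, 3),  |v_rel|² = 18;  v_rel·d = (3)·(4) + (3)·(3) = 21
18·t² − 42·t + 9 = 0  ⇒  m = 21² − 18·9 = 279
m = 279 > 0,  v_rel·d = 21 > 0  ⇒  inside

inside=yes margin=279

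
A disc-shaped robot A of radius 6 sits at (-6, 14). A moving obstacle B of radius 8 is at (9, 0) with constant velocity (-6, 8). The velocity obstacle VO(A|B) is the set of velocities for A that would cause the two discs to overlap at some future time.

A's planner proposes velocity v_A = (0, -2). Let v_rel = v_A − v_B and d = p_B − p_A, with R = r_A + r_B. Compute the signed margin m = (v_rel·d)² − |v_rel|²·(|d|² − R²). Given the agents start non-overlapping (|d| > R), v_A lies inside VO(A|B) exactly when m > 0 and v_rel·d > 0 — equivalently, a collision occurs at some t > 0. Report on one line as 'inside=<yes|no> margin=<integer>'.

d = (15, -14),  |d|² = 421;  R = 6+8 = 14,  c = 421−14² = 225
v_rel = (6, -10),  |v_rel|² = 136;  v_rel·d = (6)·(15) + (-10)·(-14) = 230
136·t² − 460·t + 225 = 0  ⇒  m = 230² − 136·225 = 22300
m = 22300 > 0,  v_rel·d = 230 > 0  ⇒  inside

inside=yes margin=22300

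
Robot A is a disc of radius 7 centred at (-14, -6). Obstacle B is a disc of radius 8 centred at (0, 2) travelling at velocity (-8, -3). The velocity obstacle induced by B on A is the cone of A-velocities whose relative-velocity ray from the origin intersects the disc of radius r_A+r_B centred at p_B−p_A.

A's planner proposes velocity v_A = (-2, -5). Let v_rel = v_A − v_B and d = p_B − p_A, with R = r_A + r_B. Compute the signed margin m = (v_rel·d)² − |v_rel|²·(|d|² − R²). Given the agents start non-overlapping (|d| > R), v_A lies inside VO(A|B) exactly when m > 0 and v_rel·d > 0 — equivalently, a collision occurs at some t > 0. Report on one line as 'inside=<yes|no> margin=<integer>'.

d = (14, 8),  |d|² = 260;  R = 7+8 = 15,  c = 260−15² = 35
v_rel = (6, -2),  |v_rel|² = 40;  v_rel·d = (6)·(14) + (-2)·(8) = 68
40·t² − 136·t + 35 = 0  ⇒  m = 68² − 40·35 = 3224
m = 3224 > 0,  v_rel·d = 68 > 0  ⇒  inside

inside=yes margin=3224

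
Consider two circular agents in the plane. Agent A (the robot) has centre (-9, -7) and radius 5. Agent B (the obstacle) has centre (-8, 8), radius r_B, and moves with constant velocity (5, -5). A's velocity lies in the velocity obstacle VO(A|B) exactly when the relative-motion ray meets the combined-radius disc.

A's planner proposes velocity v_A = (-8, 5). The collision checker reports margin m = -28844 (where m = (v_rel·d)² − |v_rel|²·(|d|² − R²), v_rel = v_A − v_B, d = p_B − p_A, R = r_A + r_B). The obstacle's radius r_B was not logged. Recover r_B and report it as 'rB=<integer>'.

m = -28844
d = (1, 15);  v_rel = (-13, 10),  |v_rel|² = 269
v_rel×d = (-13)·(15) − (10)·(1) = -205
since m = R²·269 − (-205)²:  R² = (42025 + -28844) / 269 = 49
R = √49 = 7  ⇒  r_B = 7 − 5 = 2

rB=2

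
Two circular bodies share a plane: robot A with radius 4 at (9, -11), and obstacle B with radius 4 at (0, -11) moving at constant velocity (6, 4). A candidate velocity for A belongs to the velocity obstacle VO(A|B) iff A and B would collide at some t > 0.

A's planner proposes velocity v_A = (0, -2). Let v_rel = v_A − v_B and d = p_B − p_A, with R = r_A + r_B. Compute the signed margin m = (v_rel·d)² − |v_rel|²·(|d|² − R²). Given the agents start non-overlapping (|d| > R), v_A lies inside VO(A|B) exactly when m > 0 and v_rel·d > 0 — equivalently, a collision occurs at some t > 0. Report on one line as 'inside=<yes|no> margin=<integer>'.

d = (-9, 0),  |d|² = 81;  R = 4+4 = 8,  c = 81−8² = 17
v_rel = (-6, -6),  |v_rel|² = 72;  v_rel·d = (-6)·(-9) + (-6)·(0) = 54
72·t² − 108·t + 17 = 0  ⇒  m = 54² − 72·17 = 1692
m = 1692 > 0,  v_rel·d = 54 > 0  ⇒  inside

inside=yes margin=1692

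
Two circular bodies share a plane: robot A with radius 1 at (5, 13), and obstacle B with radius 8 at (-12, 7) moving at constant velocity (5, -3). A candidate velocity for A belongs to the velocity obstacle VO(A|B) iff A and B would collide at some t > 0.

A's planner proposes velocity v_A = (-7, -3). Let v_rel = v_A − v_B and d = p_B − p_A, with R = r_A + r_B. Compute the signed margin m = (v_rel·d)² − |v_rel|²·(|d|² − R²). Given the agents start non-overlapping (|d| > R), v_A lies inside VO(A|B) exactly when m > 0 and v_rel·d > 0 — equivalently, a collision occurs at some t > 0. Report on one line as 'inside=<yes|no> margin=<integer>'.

d = (-17, -6),  |d|² = 325;  R = 1+8 = 9,  c = 325−9² = 244
v_rel = (-12, 0),  |v_rel|² = 144;  v_rel·d = (-12)·(-17) + (0)·(-6) = 204
144·t² − 408·t + 244 = 0  ⇒  m = 204² − 144·244 = 6480
m = 6480 > 0,  v_rel·d = 204 > 0  ⇒  inside

inside=yes margin=6480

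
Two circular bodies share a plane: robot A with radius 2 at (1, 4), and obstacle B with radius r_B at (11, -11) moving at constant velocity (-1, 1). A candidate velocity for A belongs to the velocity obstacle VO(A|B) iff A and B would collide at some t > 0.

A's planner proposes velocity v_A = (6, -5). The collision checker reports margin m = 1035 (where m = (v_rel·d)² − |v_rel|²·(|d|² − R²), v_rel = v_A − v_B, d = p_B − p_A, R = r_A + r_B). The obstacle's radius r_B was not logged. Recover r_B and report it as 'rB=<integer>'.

m = 1035
d = (10, -15);  v_rel = (7, -6),  |v_rel|² = 85
v_rel×d = (7)·(-15) − (-6)·(10) = -45
since m = R²·85 − (-45)²:  R² = (2025 + 1035) / 85 = 36
R = √36 = 6  ⇒  r_B = 6 − 2 = 4

rB=4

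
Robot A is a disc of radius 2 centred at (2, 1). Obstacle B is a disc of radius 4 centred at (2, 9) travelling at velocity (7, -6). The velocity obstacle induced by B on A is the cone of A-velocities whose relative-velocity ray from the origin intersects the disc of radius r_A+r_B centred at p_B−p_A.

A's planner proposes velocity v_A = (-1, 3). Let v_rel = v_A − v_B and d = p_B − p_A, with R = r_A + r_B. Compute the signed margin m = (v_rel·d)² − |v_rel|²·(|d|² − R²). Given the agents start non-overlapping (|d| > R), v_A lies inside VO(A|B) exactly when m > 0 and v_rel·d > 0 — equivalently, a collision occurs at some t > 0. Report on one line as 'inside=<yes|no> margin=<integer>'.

d = (0, 8),  |d|² = 64;  R = 2+4 = 6,  c = 64−6² = 28
v_rel = (-8, 9),  |v_rel|² = 145;  v_rel·d = (-8)·(0) + (9)·(8) = 72
145·t² − 144·t + 28 = 0  ⇒  m = 72² − 145·28 = 1124
m = 1124 > 0,  v_rel·d = 72 > 0  ⇒  inside

inside=yes margin=1124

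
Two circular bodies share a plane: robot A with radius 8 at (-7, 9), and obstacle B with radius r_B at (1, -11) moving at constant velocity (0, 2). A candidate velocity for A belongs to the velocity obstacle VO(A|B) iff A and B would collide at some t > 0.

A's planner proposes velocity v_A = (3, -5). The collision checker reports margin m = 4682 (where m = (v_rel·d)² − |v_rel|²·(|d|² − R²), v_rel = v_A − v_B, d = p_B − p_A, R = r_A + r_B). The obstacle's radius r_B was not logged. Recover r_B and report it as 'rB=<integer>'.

m = 4682
d = (8, -20);  v_rel = (3, -7),  |v_rel|² = 58
v_rel×d = (3)·(-20) − (-7)·(8) = -4
since m = R²·58 − (-4)²:  R² = (16 + 4682) / 58 = 81
R = √81 = 9  ⇒  r_B = 9 − 8 = 1

rB=1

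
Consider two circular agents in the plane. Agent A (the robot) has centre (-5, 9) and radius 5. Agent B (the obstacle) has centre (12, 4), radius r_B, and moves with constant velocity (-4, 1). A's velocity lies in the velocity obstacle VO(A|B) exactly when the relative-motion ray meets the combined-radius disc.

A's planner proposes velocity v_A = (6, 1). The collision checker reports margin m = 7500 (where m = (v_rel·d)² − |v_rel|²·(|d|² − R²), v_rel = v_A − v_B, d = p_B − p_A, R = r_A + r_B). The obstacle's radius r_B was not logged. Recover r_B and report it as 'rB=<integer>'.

m = 7500
d = (17, -5);  v_rel = (10, 0),  |v_rel|² = 100
v_rel×d = (10)·(-5) − (0)·(17) = -50
since m = R²·100 − (-50)²:  R² = (2500 + 7500) / 100 = 100
R = √100 = 10  ⇒  r_B = 10 − 5 = 5

rB=5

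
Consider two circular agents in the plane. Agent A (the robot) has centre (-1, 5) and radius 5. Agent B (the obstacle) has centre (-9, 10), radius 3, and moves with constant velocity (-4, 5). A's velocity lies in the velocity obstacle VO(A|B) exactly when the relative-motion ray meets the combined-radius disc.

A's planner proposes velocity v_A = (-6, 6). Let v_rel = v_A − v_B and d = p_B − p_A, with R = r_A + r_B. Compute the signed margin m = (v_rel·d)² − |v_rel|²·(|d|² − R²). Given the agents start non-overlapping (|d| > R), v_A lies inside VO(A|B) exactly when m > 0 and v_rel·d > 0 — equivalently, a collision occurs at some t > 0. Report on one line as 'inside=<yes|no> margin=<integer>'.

d = (-8, 5),  |d|² = 89;  R = 5+3 = 8,  c = 89−8² = 25
v_rel = (-2, 1),  |v_rel|² = 5;  v_rel·d = (-2)·(-8) + (1)·(5) = 21
5·t² − 42·t + 25 = 0  ⇒  m = 21² − 5·25 = 316
m = 316 > 0,  v_rel·d = 21 > 0  ⇒  inside

inside=yes margin=316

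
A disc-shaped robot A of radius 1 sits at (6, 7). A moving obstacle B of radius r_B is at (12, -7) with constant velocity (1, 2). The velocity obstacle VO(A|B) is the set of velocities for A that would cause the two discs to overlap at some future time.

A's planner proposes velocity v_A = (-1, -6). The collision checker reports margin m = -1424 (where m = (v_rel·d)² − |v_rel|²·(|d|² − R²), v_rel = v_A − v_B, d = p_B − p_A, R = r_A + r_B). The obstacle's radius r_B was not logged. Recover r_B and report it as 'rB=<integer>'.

m = -1424
d = (6, -14);  v_rel = (-2, -8),  |v_rel|² = 68
v_rel×d = (-2)·(-14) − (-8)·(6) = 76
since m = R²·68 − 76²:  R² = (5776 + -1424) / 68 = 64
R = √64 = 8  ⇒  r_B = 8 − 1 = 7

rB=7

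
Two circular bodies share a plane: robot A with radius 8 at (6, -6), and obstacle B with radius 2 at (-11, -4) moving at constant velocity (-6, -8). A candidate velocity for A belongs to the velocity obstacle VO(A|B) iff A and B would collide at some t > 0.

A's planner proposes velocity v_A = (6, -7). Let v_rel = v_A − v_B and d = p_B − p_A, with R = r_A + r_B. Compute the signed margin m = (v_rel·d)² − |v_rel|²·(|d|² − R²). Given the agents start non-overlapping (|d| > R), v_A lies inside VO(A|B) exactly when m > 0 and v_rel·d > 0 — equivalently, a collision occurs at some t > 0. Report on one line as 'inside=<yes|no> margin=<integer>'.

d = (-17, 2),  |d|² = 293;  R = 8+2 = 10,  c = 293−10² = 193
v_rel = (12, 1),  |v_rel|² = 145;  v_rel·d = (12)·(-17) + (1)·(2) = -202
145·t² + 404·t + 193 = 0  ⇒  m = (-202)² − 145·193 = 12819
m = 12819 > 0,  v_rel·d = -202 < 0  ⇒  outside

inside=no margin=12819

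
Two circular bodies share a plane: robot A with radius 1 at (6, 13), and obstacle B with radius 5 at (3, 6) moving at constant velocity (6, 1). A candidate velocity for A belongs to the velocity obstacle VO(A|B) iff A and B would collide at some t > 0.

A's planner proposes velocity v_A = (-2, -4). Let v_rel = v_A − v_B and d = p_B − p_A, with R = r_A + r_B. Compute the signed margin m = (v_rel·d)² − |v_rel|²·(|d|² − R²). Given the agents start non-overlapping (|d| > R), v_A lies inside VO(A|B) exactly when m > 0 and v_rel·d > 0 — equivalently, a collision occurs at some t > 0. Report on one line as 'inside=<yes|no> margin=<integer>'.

d = (-3, -7),  |d|² = 58;  R = 1+5 = 6,  c = 58−6² = 22
v_rel = (-8, -5),  |v_rel|² = 89;  v_rel·d = (-8)·(-3) + (-5)·(-7) = 59
89·t² − 118·t + 22 = 0  ⇒  m = 59² − 89·22 = 1523
m = 1523 > 0,  v_rel·d = 59 > 0  ⇒  inside

inside=yes margin=1523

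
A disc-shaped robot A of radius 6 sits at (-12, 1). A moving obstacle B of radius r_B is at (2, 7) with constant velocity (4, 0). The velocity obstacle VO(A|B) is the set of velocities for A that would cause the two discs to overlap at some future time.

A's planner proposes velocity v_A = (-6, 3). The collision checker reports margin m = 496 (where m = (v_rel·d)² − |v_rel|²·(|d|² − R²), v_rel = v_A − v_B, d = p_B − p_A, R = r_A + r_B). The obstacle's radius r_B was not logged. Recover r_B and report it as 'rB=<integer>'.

m = 496
d = (14, 6);  v_rel = (-10, 3),  |v_rel|² = 109
v_rel×d = (-10)·(6) − (3)·(14) = -102
since m = R²·109 − (-102)²:  R² = (10404 + 496) / 109 = 100
R = √100 = 10  ⇒  r_B = 10 − 6 = 4

rB=4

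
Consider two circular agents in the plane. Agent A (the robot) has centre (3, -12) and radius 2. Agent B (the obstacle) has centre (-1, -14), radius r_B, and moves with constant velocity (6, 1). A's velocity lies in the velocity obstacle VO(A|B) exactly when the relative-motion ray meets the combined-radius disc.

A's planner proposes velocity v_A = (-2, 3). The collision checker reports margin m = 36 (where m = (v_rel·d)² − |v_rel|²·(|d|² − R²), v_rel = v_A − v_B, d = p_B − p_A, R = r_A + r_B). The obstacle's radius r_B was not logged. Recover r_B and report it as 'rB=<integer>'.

m = 36
d = (-4, -2);  v_rel = (-8, 2),  |v_rel|² = 68
v_rel×d = (-8)·(-2) − (2)·(-4) = 24
since m = R²·68 − 24²:  R² = (576 + 36) / 68 = 9
R = √9 = 3  ⇒  r_B = 3 − 2 = 1

rB=1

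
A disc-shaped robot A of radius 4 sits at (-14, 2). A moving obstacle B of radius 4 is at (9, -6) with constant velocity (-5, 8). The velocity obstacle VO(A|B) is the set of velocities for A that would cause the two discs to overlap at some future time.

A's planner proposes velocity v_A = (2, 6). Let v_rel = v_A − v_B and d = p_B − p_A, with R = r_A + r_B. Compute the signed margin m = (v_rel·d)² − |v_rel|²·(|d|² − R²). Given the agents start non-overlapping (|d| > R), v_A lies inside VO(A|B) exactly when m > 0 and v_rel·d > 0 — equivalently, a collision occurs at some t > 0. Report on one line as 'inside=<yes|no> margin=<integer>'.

d = (23, -8),  |d|² = 593;  R = 4+4 = 8,  c = 593−8² = 529
v_rel = (7, -2),  |v_rel|² = 53;  v_rel·d = (7)·(23) + (-2)·(-8) = 177
53·t² − 354·t + 529 = 0  ⇒  m = 177² − 53·529 = 3292
m = 3292 > 0,  v_rel·d = 177 > 0  ⇒  inside

inside=yes margin=3292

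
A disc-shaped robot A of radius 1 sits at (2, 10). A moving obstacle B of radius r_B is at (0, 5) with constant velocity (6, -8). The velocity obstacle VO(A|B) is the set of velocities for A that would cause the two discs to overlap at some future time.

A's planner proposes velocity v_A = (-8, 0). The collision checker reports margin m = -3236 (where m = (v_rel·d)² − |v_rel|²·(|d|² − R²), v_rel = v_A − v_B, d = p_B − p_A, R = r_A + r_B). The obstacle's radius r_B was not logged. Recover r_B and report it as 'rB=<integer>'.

m = -3236
d = (-2, -5);  v_rel = (-14, 8),  |v_rel|² = 260
v_rel×d = (-14)·(-5) − (8)·(-2) = 86
since m = R²·260 − 86²:  R² = (7396 + -3236) / 260 = 16
R = √16 = 4  ⇒  r_B = 4 − 1 = 3

rB=3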